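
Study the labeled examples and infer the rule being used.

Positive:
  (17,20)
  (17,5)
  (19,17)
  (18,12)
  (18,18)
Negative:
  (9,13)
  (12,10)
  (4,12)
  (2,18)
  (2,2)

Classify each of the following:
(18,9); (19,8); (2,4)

The classifier is using: first ≥ 13.
(18,9) → first 18 → Positive. (19,8) → first 19 → Positive. (2,4) → first 2 → Negative.

Positive, Positive, Negative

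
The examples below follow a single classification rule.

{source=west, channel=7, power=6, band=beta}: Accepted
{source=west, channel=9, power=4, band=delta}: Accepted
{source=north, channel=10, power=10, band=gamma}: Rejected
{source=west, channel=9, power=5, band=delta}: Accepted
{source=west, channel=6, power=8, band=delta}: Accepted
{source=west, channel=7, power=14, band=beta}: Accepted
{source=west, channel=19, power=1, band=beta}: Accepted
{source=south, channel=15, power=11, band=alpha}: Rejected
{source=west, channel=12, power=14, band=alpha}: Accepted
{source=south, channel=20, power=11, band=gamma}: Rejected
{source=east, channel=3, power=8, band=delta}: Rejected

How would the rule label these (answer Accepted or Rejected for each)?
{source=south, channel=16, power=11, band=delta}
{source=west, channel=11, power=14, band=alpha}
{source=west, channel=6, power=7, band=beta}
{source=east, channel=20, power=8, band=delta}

The common property of the 'Accepted' items is: source is west. No 'Rejected' item has it.
{source=south, channel=16, power=11, band=delta} — source is south, hence Rejected. {source=west, channel=11, power=14, band=alpha} — source is west, hence Accepted. {source=west, channel=6, power=7, band=beta} — source is west, hence Accepted. {source=east, channel=20, power=8, band=delta} — source is east, hence Rejected.

Rejected, Accepted, Accepted, Rejected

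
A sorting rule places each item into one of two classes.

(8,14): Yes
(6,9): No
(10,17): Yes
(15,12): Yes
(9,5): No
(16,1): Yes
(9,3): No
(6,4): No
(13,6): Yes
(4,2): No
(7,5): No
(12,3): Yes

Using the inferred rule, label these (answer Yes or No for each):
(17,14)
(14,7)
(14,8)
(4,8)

Yes, Yes, Yes, No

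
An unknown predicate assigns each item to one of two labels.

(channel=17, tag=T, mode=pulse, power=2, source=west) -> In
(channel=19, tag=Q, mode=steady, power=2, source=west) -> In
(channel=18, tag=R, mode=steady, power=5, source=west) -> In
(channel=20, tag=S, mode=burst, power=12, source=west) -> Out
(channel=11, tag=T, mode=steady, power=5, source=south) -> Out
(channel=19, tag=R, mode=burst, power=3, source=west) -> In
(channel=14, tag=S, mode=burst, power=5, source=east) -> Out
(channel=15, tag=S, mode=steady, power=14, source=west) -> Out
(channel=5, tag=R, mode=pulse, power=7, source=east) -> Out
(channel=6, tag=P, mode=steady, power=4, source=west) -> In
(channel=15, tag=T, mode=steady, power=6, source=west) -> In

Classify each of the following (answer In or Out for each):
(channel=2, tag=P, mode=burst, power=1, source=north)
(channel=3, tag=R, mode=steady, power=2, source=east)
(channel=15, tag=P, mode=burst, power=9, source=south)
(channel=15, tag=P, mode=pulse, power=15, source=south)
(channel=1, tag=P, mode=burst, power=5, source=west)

The classifier is using: source is west AND power ≤ 6.
(channel=2, tag=P, mode=burst, power=1, source=north): Out (source is north, power = 1). (channel=3, tag=R, mode=steady, power=2, source=east): Out (source is east, power = 2). (channel=15, tag=P, mode=burst, power=9, source=south): Out (source is south, power = 9). (channel=15, tag=P, mode=pulse, power=15, source=south): Out (source is south, power = 15). (channel=1, tag=P, mode=burst, power=5, source=west): In (source is west, power = 5).

Out, Out, Out, Out, In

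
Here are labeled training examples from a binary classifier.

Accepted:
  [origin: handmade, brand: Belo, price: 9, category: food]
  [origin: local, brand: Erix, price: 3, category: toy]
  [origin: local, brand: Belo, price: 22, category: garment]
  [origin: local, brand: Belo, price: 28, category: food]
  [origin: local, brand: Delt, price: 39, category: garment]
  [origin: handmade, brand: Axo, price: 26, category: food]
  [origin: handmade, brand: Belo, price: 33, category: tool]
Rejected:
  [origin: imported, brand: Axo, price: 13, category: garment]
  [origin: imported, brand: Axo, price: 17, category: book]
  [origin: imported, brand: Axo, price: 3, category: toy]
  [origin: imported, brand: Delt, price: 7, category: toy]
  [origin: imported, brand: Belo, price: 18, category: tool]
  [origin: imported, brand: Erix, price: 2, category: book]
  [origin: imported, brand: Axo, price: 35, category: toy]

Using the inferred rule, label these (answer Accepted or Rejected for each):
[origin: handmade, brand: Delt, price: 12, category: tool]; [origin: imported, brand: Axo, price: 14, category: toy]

Accepted, Rejected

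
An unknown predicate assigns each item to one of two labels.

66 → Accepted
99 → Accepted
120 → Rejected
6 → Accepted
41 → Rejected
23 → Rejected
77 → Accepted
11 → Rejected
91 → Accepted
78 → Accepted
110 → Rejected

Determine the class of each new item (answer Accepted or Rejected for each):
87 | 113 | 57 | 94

The rule appears to be: digit sum ≥ 6.
87: digit sum 8+7 = 15, passes → Accepted.
113: digit sum 1+1+3 = 5, lacks this property → Rejected.
57: digit sum 5+7 = 12, passes → Accepted.
94: digit sum 9+4 = 13, passes → Accepted.

Accepted, Rejected, Accepted, Accepted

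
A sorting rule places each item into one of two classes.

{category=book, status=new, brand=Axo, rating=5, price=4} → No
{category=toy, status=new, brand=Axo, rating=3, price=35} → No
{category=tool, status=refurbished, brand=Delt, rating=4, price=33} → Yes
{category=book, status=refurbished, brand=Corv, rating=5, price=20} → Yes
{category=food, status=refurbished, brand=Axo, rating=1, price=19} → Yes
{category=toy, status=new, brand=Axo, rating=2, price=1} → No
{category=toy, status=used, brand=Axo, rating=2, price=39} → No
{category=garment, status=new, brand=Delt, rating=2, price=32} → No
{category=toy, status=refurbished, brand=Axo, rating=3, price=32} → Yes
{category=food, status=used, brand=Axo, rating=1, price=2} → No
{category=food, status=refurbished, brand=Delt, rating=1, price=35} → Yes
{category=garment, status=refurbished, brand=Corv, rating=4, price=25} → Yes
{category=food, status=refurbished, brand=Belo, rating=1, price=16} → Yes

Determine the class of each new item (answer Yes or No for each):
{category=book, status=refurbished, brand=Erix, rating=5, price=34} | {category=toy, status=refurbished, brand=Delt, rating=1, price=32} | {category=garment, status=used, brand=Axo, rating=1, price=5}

Yes, Yes, No

All 'Yes' examples share one property — status is refurbished — and every 'No' example lacks it.
{category=book, status=refurbished, brand=Erix, rating=5, price=34}: status is refurbished — satisfies this, so Yes. {category=toy, status=refurbished, brand=Delt, rating=1, price=32}: status is refurbished — satisfies this, so Yes. {category=garment, status=used, brand=Axo, rating=1, price=5}: status is used — lacks this property, so No.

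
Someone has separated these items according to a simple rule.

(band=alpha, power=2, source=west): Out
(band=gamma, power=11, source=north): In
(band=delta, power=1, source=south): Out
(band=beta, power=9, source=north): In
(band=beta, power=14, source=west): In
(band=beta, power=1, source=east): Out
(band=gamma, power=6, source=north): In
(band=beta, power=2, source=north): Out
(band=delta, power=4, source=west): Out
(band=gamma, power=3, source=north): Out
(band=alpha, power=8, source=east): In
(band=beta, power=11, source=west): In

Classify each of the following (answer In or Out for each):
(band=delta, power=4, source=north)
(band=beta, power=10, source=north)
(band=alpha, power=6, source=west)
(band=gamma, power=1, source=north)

Out, In, In, Out

All 'In' examples share one property — power ≥ 6 — and every 'Out' example lacks it.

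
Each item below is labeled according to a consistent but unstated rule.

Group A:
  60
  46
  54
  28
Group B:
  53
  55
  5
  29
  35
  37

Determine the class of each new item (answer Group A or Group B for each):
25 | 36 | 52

Group B, Group A, Group A

A rule that fits every label: even — true of each 'Group A' example, false of each 'Group B' one.
25: 25 is odd, fails the rule → Group B.
36: 36 is even, meets the rule → Group A.
52: 52 is even, meets the rule → Group A.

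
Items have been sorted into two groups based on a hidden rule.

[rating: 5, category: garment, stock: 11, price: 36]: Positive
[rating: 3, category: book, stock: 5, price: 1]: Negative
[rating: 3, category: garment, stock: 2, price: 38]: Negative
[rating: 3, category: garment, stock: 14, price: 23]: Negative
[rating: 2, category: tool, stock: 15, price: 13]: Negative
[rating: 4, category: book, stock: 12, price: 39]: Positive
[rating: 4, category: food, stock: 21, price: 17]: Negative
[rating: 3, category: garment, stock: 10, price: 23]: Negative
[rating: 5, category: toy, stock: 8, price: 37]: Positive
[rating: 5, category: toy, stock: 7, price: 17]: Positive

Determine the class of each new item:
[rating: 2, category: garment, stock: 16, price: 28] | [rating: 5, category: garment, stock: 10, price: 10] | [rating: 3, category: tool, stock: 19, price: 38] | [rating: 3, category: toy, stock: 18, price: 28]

The rule appears to be: rating ≥ 4 AND stock ≤ 12.
Negative: [rating: 2, category: garment, stock: 16, price: 28], since rating = 2, stock = 16.
Positive: [rating: 5, category: garment, stock: 10, price: 10], since rating = 5, stock = 10.
Negative: [rating: 3, category: tool, stock: 19, price: 38], since rating = 3, stock = 19.
Negative: [rating: 3, category: toy, stock: 18, price: 28], since rating = 3, stock = 18.

Negative, Positive, Negative, Negative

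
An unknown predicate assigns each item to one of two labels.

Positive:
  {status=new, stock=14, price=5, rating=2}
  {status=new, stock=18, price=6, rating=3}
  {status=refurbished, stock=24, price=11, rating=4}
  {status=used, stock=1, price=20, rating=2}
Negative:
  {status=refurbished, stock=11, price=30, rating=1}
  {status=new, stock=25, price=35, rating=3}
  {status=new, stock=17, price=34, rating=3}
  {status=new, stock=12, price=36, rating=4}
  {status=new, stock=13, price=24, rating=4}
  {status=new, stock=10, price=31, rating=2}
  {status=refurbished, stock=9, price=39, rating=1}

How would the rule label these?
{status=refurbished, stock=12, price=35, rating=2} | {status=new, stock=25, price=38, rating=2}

'Positive' ⟺ price ≤ 20.
Negative: {status=refurbished, stock=12, price=35, rating=2}, since price = 35. Negative: {status=new, stock=25, price=38, rating=2}, since price = 38.

Negative, Negative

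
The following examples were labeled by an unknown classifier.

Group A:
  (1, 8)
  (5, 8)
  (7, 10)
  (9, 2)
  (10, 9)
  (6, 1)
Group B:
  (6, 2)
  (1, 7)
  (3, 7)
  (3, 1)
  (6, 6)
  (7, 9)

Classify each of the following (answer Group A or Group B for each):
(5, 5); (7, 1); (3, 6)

Group B, Group B, Group A

The common property of the 'Group A' items is: sum is odd. No 'Group B' item has it.
Group B: (5, 5), since 5+5 = 10. Group B: (7, 1), since 7+1 = 8. Group A: (3, 6), since 3+6 = 9.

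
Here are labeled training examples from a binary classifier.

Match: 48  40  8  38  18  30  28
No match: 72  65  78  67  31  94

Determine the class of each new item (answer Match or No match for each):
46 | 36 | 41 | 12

The simplest hypothesis consistent with all the labels is: even AND at most 48.
46 — 46 is even, 46 ≤ 48, hence Match.
36 — 36 is even, 36 ≤ 48, hence Match.
41 — 41 is odd, 41 ≤ 48, hence No match.
12 — 12 is even, 12 ≤ 48, hence Match.

Match, Match, No match, Match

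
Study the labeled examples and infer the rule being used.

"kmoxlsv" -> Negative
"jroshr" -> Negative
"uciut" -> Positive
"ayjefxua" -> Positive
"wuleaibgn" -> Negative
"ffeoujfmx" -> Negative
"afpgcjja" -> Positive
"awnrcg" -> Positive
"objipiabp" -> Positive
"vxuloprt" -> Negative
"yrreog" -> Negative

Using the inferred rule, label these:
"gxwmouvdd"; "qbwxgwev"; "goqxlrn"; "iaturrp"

Checking candidate rules against both groups, what survives is: starts with a vowel.
"gxwmouvdd": starts with 'g', fails the rule → Negative.
"qbwxgwev": starts with 'q', fails the rule → Negative.
"goqxlrn": starts with 'g', fails the rule → Negative.
"iaturrp": starts with 'i', matches → Positive.

Negative, Negative, Negative, Positive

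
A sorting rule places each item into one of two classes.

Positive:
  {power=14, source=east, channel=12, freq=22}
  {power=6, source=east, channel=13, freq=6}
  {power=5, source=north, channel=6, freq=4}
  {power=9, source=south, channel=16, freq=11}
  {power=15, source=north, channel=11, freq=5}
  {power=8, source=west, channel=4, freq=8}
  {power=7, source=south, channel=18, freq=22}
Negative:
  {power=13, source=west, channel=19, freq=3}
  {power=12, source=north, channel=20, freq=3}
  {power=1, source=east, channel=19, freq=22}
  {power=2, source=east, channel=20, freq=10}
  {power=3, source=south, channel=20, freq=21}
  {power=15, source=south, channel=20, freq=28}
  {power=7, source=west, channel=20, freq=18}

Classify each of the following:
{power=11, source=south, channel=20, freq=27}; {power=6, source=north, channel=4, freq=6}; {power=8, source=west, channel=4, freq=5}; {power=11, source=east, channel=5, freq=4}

The pattern is that an item is 'Positive' exactly when: channel ≤ 18.
{power=11, source=south, channel=20, freq=27} — channel = 20, hence Negative.
{power=6, source=north, channel=4, freq=6} — channel = 4, hence Positive.
{power=8, source=west, channel=4, freq=5} — channel = 4, hence Positive.
{power=11, source=east, channel=5, freq=4} — channel = 5, hence Positive.

Negative, Positive, Positive, Positive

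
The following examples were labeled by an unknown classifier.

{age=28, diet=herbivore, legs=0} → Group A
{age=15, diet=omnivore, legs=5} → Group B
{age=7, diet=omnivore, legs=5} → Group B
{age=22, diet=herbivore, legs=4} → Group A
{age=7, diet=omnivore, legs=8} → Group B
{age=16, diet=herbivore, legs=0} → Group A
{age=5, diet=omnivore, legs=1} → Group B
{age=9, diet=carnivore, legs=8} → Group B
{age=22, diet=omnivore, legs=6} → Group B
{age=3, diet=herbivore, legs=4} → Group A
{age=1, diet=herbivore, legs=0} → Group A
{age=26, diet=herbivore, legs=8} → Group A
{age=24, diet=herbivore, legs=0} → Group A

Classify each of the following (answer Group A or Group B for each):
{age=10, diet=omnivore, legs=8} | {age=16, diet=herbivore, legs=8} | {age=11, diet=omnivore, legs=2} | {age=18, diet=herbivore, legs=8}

Group B, Group A, Group B, Group A

One predicate separates the groups cleanly: diet is herbivore.
{age=10, diet=omnivore, legs=8} — diet is omnivore, hence Group B. {age=16, diet=herbivore, legs=8} — diet is herbivore, hence Group A. {age=11, diet=omnivore, legs=2} — diet is omnivore, hence Group B. {age=18, diet=herbivore, legs=8} — diet is herbivore, hence Group A.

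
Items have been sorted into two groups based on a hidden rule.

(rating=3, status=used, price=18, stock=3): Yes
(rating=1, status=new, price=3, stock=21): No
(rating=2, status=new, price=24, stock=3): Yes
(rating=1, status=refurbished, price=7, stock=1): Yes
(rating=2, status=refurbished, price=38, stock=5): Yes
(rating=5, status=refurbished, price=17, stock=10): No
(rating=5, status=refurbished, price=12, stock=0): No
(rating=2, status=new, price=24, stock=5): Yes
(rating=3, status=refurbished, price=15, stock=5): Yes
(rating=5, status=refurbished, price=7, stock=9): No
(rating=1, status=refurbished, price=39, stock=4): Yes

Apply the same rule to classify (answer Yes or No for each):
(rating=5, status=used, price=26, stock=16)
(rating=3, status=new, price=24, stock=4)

The simplest hypothesis consistent with all the labels is: stock ≥ 1 AND stock ≤ 5.
No: (rating=5, status=used, price=26, stock=16), since stock = 16.
Yes: (rating=3, status=new, price=24, stock=4), since stock = 4.

No, Yes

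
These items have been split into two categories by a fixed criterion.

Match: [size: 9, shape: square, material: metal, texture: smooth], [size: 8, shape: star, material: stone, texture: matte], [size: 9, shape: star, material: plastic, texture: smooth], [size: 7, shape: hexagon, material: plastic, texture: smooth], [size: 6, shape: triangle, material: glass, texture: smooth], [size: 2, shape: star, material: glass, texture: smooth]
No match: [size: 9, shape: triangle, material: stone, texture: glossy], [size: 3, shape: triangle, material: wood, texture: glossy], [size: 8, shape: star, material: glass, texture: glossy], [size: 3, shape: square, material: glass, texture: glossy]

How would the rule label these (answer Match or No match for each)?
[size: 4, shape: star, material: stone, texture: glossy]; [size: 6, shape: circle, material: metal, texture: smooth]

No match, Match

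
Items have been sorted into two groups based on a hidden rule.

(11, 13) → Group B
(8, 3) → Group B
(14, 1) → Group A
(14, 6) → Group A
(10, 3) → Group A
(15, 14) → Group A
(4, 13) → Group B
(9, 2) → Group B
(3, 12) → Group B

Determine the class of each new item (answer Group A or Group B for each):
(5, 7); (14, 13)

Group B, Group A

One predicate separates the groups cleanly: first > second AND sum ≥ 13.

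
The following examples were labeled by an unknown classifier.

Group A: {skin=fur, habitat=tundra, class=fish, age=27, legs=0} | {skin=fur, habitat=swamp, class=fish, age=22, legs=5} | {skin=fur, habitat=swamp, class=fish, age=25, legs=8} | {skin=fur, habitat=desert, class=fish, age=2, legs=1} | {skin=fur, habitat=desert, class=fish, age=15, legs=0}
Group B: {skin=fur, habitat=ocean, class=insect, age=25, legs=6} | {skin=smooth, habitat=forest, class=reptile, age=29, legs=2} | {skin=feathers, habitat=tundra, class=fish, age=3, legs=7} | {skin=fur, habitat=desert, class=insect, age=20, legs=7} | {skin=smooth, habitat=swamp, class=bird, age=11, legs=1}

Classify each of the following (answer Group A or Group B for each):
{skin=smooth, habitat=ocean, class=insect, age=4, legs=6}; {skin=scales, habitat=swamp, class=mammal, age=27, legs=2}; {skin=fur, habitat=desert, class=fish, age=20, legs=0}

The pattern is that an item is 'Group A' exactly when: skin is fur AND class is fish.
Group B: {skin=smooth, habitat=ocean, class=insect, age=4, legs=6}, since skin is smooth, class is insect.
Group B: {skin=scales, habitat=swamp, class=mammal, age=27, legs=2}, since skin is scales, class is mammal.
Group A: {skin=fur, habitat=desert, class=fish, age=20, legs=0}, since skin is fur, class is fish.

Group B, Group B, Group A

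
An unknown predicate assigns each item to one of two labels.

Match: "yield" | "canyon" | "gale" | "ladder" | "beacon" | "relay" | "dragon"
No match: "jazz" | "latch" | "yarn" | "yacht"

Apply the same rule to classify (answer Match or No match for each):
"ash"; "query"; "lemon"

No match, Match, Match

The common property of the 'Match' items is: has ≥ 2 vowels. No 'No match' item has it.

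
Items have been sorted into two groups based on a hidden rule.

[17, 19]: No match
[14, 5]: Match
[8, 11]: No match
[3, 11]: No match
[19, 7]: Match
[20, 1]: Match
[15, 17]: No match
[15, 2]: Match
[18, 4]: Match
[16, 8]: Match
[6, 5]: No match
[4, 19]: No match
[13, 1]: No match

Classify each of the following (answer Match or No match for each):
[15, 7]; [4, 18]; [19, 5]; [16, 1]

Match, No match, Match, Match

The common property of the 'Match' items is: first > second AND sum ≥ 17. No 'No match' item has it.
[15, 7]: Match (15 > 7, 15+7 = 22). [4, 18]: No match (4 < 18, 4+18 = 22). [19, 5]: Match (19 > 5, 19+5 = 24). [16, 1]: Match (16 > 1, 16+1 = 17).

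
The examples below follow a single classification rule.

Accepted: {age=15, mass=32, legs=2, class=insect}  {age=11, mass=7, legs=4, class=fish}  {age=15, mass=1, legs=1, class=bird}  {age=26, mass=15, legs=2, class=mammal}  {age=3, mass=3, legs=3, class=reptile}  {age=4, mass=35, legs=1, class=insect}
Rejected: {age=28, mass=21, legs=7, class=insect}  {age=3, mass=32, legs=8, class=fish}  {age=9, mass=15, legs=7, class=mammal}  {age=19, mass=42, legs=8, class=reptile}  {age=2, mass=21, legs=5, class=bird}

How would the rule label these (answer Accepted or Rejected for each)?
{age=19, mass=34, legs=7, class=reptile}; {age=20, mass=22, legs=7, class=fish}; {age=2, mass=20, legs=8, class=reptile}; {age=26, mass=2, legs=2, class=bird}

Rejected, Rejected, Rejected, Accepted

The distinguishing property — legs ≤ 4 — holds for all the 'Accepted' cases and none of the 'Rejected' cases.
{age=19, mass=34, legs=7, class=reptile}: legs = 7 — doesn't match, so Rejected.
{age=20, mass=22, legs=7, class=fish}: legs = 7 — doesn't match, so Rejected.
{age=2, mass=20, legs=8, class=reptile}: legs = 8 — doesn't match, so Rejected.
{age=26, mass=2, legs=2, class=bird}: legs = 2 — passes, so Accepted.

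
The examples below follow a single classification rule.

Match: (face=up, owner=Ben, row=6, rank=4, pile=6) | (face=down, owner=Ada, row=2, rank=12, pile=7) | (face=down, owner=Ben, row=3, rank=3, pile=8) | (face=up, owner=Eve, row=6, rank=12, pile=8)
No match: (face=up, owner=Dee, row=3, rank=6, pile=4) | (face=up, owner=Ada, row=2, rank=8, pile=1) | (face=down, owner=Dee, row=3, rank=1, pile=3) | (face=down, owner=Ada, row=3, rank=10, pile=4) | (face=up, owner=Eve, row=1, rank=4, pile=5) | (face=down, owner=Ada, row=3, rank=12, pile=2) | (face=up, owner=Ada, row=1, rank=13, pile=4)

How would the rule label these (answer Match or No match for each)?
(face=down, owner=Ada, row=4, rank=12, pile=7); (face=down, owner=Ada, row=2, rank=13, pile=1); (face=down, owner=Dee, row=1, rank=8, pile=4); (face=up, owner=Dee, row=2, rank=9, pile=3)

The rule appears to be: pile ≥ 6.
(face=down, owner=Ada, row=4, rank=12, pile=7): Match (pile = 7). (face=down, owner=Ada, row=2, rank=13, pile=1): No match (pile = 1). (face=down, owner=Dee, row=1, rank=8, pile=4): No match (pile = 4). (face=up, owner=Dee, row=2, rank=9, pile=3): No match (pile = 3).

Match, No match, No match, No match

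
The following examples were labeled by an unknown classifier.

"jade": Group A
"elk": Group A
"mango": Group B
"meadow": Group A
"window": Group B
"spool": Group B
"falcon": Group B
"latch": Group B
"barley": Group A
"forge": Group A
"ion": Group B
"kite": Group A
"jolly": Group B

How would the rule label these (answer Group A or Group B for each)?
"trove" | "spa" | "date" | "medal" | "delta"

Group A, Group B, Group A, Group A, Group A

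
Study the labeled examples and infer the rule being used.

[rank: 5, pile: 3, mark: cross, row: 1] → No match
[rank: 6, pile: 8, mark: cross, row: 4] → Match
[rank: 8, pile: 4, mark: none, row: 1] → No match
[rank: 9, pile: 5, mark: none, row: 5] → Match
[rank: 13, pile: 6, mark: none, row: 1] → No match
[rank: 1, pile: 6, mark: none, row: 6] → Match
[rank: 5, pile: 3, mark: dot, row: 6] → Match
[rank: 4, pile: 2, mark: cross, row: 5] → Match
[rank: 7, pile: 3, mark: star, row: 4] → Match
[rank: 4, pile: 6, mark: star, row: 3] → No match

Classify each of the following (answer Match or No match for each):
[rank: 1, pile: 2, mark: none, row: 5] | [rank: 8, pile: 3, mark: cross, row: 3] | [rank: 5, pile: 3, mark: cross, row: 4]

Match, No match, Match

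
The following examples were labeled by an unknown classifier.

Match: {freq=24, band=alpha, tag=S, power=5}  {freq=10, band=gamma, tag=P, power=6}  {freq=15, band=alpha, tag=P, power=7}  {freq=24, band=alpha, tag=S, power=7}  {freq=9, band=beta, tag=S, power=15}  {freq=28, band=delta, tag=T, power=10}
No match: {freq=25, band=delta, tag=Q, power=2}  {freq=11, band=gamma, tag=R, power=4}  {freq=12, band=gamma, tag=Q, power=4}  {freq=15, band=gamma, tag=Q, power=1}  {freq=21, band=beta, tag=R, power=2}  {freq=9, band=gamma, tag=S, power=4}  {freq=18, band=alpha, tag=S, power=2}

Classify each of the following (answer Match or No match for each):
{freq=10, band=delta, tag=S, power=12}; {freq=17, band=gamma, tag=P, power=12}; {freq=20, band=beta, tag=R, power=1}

Match, Match, No match

All 'Match' examples share one property — power ≥ 5 — and every 'No match' example lacks it.
{freq=10, band=delta, tag=S, power=12} — power = 12, hence Match.
{freq=17, band=gamma, tag=P, power=12} — power = 12, hence Match.
{freq=20, band=beta, tag=R, power=1} — power = 1, hence No match.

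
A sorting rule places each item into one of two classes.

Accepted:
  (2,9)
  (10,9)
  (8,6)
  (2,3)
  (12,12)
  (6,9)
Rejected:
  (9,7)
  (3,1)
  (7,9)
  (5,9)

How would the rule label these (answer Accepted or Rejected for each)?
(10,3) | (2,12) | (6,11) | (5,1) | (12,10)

The distinguishing property — first is even — holds for all the 'Accepted' cases and none of the 'Rejected' cases.

Accepted, Accepted, Accepted, Rejected, Accepted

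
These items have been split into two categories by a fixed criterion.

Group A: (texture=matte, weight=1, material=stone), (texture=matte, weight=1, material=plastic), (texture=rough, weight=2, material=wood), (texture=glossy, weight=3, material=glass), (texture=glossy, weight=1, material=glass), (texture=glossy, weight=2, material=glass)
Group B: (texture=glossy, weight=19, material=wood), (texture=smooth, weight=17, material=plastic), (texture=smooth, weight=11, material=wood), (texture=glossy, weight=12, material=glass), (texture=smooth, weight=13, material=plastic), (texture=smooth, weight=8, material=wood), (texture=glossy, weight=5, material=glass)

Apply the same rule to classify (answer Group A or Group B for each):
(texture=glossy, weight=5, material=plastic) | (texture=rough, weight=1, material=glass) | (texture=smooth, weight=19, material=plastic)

The pattern is that an item is 'Group A' exactly when: weight ≤ 3.
(texture=glossy, weight=5, material=plastic): weight = 5, does not satisfy this → Group B. (texture=rough, weight=1, material=glass): weight = 1, qualifies → Group A. (texture=smooth, weight=19, material=plastic): weight = 19, does not satisfy this → Group B.

Group B, Group A, Group B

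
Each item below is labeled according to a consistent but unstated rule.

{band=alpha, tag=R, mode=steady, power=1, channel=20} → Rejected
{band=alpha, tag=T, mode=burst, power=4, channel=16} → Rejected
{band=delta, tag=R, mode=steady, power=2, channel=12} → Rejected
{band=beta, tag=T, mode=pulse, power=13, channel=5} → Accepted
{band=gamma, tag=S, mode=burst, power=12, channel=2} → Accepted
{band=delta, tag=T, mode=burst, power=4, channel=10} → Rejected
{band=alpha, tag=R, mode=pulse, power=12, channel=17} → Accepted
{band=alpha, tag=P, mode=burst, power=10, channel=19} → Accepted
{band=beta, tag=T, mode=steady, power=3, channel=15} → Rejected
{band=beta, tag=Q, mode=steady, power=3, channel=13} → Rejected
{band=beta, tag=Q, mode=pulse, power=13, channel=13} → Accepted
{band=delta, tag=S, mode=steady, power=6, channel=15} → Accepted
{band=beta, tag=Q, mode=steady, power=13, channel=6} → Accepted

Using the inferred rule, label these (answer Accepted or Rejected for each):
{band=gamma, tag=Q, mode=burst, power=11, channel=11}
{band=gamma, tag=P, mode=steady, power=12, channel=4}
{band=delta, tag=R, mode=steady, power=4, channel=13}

Accepted, Accepted, Rejected

A rule that fits every label: power ≥ 6 — true of each 'Accepted' example, false of each 'Rejected' one.
{band=gamma, tag=Q, mode=burst, power=11, channel=11}: power = 11 — checks out, so Accepted. {band=gamma, tag=P, mode=steady, power=12, channel=4}: power = 12 — checks out, so Accepted. {band=delta, tag=R, mode=steady, power=4, channel=13}: power = 4 — fails this test, so Rejected.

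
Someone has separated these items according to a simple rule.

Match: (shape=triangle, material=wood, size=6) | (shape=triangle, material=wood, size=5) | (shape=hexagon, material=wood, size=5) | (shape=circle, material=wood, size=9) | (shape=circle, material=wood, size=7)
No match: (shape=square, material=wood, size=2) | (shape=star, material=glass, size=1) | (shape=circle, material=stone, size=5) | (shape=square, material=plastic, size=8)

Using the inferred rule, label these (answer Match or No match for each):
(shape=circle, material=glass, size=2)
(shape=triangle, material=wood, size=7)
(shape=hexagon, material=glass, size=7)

No match, Match, No match

Every 'Match' example satisfies: material is wood AND size ≥ 5. None of the 'No match' examples do.
(shape=circle, material=glass, size=2): material is glass, size = 2, does not pass → No match. (shape=triangle, material=wood, size=7): material is wood, size = 7, passes → Match. (shape=hexagon, material=glass, size=7): material is glass, size = 7, does not pass → No match.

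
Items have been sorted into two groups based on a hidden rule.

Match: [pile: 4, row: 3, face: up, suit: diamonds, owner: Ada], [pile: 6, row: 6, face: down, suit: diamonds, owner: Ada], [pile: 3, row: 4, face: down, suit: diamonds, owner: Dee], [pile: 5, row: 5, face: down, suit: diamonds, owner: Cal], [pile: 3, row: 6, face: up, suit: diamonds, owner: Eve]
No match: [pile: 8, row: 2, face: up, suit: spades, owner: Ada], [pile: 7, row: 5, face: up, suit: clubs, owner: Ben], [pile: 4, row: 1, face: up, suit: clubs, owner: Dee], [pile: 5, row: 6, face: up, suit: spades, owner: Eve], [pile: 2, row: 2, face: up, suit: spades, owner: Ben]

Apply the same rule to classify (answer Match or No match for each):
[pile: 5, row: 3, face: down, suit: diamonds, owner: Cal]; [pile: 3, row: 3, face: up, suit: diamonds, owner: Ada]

The simplest hypothesis consistent with all the labels is: suit is diamonds.
[pile: 5, row: 3, face: down, suit: diamonds, owner: Cal] → suit is diamonds → Match. [pile: 3, row: 3, face: up, suit: diamonds, owner: Ada] → suit is diamonds → Match.

Match, Match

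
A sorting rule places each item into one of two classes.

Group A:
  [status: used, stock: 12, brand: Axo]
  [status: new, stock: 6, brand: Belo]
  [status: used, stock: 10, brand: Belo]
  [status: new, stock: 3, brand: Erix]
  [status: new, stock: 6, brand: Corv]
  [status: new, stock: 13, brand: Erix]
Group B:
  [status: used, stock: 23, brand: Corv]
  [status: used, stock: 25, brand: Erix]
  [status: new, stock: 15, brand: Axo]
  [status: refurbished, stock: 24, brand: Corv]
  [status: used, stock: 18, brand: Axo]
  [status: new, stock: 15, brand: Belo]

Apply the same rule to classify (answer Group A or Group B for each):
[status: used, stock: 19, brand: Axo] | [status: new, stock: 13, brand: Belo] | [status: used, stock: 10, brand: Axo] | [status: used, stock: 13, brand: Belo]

Group B, Group A, Group A, Group A

The pattern is that an item is 'Group A' exactly when: stock ≤ 13.
[status: used, stock: 19, brand: Axo]: stock = 19 — does not fit, so Group B. [status: new, stock: 13, brand: Belo]: stock = 13 — meets the rule, so Group A. [status: used, stock: 10, brand: Axo]: stock = 10 — meets the rule, so Group A. [status: used, stock: 13, brand: Belo]: stock = 13 — meets the rule, so Group A.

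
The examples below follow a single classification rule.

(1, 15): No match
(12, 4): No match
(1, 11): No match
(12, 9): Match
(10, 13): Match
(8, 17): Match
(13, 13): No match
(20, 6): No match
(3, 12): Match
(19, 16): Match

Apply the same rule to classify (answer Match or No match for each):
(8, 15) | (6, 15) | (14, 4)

Match, Match, No match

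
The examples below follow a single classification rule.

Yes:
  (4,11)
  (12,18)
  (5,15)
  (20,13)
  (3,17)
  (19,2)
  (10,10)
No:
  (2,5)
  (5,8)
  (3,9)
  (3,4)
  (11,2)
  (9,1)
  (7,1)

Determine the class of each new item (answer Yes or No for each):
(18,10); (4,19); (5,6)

The pattern is that an item is 'Yes' exactly when: sum ≥ 15.

Yes, Yes, No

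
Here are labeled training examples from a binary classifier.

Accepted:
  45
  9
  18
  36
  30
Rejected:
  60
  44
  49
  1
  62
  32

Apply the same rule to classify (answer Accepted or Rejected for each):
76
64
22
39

Every 'Accepted' example satisfies: multiple of 3 AND at most 45. None of the 'Rejected' examples do.

Rejected, Rejected, Rejected, Accepted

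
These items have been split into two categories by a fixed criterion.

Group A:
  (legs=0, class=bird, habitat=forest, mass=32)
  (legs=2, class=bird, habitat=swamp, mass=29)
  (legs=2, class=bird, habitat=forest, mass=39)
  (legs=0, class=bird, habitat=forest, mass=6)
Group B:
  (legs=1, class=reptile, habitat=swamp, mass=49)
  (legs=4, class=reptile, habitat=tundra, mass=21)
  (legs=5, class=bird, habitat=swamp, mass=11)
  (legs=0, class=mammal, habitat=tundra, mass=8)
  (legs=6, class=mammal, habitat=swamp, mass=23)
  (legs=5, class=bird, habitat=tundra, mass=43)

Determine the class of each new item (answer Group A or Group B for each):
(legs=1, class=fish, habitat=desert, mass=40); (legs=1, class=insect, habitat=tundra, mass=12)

All 'Group A' examples share one property — class is bird AND legs ≤ 2 — and every 'Group B' example lacks it.

Group B, Group B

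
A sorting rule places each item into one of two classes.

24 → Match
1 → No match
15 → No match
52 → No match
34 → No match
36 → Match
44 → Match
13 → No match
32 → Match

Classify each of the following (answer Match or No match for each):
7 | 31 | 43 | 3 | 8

One predicate separates the groups cleanly: multiple of 4 AND at most 44.
7 → 7 = 4·1 + 3, 7 ≤ 44 → No match. 31 → 31 = 4·7 + 3, 31 ≤ 44 → No match. 43 → 43 = 4·10 + 3, 43 ≤ 44 → No match. 3 → 3 = 4·0 + 3, 3 ≤ 44 → No match. 8 → 8 = 4·2, 8 ≤ 44 → Match.

No match, No match, No match, No match, Match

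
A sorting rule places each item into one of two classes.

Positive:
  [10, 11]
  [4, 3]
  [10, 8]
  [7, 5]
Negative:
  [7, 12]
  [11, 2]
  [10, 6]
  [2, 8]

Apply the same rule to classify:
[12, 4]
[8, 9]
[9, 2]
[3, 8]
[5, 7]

Negative, Positive, Negative, Negative, Positive

Every 'Positive' example satisfies: |first − second| ≤ 2. None of the 'Negative' examples do.
[12, 4]: |12−4| = 8 — lacks this property, so Negative.
[8, 9]: |8−9| = 1 — checks out, so Positive.
[9, 2]: |9−2| = 7 — lacks this property, so Negative.
[3, 8]: |3−8| = 5 — lacks this property, so Negative.
[5, 7]: |5−7| = 2 — checks out, so Positive.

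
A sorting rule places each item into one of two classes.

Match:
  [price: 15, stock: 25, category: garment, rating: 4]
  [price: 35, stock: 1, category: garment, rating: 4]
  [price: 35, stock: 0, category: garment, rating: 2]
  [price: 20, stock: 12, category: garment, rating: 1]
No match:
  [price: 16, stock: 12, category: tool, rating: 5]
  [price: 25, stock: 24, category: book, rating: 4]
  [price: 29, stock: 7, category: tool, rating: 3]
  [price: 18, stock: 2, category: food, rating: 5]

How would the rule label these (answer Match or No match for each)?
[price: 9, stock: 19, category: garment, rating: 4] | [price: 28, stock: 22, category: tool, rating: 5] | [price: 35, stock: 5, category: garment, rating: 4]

Match, No match, Match

Rule: category is garment. This holds for each 'Match' example and fails for each 'No match' one.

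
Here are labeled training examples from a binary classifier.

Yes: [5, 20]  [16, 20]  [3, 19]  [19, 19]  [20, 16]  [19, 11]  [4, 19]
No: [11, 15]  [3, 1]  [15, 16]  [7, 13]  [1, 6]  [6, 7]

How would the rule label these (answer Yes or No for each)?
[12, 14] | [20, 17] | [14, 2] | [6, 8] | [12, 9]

The simplest hypothesis consistent with all the labels is: max ≥ 19.

No, Yes, No, No, No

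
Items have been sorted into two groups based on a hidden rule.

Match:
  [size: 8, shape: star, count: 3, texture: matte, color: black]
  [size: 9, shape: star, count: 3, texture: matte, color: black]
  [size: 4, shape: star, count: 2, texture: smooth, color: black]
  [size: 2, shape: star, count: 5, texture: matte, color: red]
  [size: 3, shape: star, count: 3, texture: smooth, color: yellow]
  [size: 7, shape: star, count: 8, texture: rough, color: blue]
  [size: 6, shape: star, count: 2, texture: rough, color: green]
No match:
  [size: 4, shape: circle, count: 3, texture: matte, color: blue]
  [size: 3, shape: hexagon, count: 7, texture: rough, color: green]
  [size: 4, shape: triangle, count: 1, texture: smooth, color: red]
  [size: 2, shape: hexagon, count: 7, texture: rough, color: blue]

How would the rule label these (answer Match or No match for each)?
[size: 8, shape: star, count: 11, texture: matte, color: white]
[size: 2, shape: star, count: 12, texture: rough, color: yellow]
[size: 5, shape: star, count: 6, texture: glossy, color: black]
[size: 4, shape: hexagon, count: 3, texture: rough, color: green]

The distinguishing property — shape is star — holds for all the 'Match' cases and none of the 'No match' cases.
[size: 8, shape: star, count: 11, texture: matte, color: white]: Match (shape is star).
[size: 2, shape: star, count: 12, texture: rough, color: yellow]: Match (shape is star).
[size: 5, shape: star, count: 6, texture: glossy, color: black]: Match (shape is star).
[size: 4, shape: hexagon, count: 3, texture: rough, color: green]: No match (shape is hexagon).

Match, Match, Match, No match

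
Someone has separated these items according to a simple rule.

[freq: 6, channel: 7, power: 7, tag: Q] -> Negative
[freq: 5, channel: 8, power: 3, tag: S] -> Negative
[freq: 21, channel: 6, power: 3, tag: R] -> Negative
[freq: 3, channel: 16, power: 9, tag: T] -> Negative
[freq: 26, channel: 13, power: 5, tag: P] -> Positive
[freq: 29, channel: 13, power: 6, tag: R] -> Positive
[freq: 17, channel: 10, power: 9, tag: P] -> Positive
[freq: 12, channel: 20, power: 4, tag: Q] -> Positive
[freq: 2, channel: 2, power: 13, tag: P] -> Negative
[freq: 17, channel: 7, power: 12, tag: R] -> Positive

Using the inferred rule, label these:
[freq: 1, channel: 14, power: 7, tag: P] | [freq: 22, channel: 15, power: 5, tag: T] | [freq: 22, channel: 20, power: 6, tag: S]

Every 'Positive' example satisfies: power ≥ 4 AND freq ≥ 12. None of the 'Negative' examples do.
[freq: 1, channel: 14, power: 7, tag: P] → power = 7, freq = 1 → Negative. [freq: 22, channel: 15, power: 5, tag: T] → power = 5, freq = 22 → Positive. [freq: 22, channel: 20, power: 6, tag: S] → power = 6, freq = 22 → Positive.

Negative, Positive, Positive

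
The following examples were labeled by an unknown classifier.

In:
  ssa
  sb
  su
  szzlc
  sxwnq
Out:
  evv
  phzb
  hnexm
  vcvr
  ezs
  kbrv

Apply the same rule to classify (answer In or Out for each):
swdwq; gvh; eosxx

In, Out, Out

Rule: starts with 's'. This holds for each 'In' example and fails for each 'Out' one.
swdwq: starts with 's', qualifies → In.
gvh: starts with 'g', fails the rule → Out.
eosxx: starts with 'e', fails the rule → Out.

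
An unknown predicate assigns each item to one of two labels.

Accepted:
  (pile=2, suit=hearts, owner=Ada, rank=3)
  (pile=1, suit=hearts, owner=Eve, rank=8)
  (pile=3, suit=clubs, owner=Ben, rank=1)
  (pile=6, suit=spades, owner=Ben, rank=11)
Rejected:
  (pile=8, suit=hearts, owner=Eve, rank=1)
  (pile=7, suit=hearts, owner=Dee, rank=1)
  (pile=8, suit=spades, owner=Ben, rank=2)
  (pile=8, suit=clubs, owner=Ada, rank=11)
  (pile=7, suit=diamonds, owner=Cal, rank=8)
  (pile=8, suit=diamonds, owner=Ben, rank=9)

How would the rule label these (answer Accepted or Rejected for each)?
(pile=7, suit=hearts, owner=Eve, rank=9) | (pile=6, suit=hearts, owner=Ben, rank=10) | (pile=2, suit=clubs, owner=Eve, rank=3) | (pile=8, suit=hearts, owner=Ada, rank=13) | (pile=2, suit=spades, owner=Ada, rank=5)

The pattern is that an item is 'Accepted' exactly when: pile ≤ 6.
(pile=7, suit=hearts, owner=Eve, rank=9): Rejected (pile = 7).
(pile=6, suit=hearts, owner=Ben, rank=10): Accepted (pile = 6).
(pile=2, suit=clubs, owner=Eve, rank=3): Accepted (pile = 2).
(pile=8, suit=hearts, owner=Ada, rank=13): Rejected (pile = 8).
(pile=2, suit=spades, owner=Ada, rank=5): Accepted (pile = 2).

Rejected, Accepted, Accepted, Rejected, Accepted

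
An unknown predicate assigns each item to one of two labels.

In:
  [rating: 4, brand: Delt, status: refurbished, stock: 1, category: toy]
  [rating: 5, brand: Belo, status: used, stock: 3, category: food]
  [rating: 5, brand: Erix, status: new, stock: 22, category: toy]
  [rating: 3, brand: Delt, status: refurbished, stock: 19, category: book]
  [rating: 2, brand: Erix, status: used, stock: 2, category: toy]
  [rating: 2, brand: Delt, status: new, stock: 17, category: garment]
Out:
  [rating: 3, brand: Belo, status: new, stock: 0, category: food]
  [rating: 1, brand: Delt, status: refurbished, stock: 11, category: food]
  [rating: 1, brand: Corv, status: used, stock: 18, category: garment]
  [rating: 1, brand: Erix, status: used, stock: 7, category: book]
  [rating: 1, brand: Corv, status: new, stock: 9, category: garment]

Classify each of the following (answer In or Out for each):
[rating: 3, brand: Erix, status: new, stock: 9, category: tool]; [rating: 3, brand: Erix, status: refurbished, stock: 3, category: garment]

In, In

The rule appears to be: rating ≥ 2 AND stock ≥ 1.
[rating: 3, brand: Erix, status: new, stock: 9, category: tool]: rating = 3, stock = 9, has this property → In. [rating: 3, brand: Erix, status: refurbished, stock: 3, category: garment]: rating = 3, stock = 3, has this property → In.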